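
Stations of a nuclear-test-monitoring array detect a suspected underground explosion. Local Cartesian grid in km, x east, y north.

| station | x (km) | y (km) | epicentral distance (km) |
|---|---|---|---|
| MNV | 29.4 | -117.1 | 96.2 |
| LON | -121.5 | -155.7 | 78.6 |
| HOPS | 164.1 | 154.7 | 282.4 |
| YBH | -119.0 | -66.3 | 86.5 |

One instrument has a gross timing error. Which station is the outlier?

LON

Solve using three stations at a time. Using MNV, HOPS, YBH (subtract circle equations pairwise → linear system) gives (x, y) ≈ (-35.0, -45.6).
Distances from that point to each station vs reported:
  MNV: calculated 96.2 vs reported 96.2 → residual 0.0 km
  LON: calculated 140.0 vs reported 78.6 → residual 61.4 km
  HOPS: calculated 282.4 vs reported 282.4 → residual 0.0 km
  YBH: calculated 86.5 vs reported 86.5 → residual 0.0 km
MNV, HOPS, YBH are mutually consistent (residuals ≈ 0); LON is off by 61.4 km.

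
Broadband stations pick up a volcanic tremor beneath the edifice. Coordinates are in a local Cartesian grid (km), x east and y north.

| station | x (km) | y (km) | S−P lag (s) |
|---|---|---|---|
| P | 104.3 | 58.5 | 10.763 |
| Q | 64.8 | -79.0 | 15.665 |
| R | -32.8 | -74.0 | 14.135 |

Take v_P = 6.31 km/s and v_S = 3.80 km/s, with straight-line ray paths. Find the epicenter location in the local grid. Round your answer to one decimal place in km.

1.5 km east, 56.6 km north

Distance from S−P lag: d = Δt · v_P v_S / (v_P − v_S) = Δt · (6.31·3.80)/(6.31−3.80) ≈ 9.5530·Δt.
So d_P = 102.82, d_Q = 149.65, d_R = 135.03 km.
Circle about each station: (x − 104.3)² + (y − 58.5)² = 102.82²; (x − 64.8)² + (y + 79.0)² = 149.65²; (x + 32.8)² + (y + 74.0)² = 135.03².
Subtracting pairs of circle equations eliminates x²+y² and gives linear equations (the radical axes):
-79.0 x − 275.0 y = -15683.87
-274.2 x − 265.0 y = -15410.05
Solving the 2×2 system: x ≈ 1.5, y ≈ 56.6 km.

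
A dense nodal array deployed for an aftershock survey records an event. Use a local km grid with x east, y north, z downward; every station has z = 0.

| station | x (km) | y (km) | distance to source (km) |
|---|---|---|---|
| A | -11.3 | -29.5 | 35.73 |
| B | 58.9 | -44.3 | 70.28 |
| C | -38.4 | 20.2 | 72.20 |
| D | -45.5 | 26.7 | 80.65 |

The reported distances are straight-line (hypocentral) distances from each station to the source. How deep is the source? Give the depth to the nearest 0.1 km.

Each station gives a sphere (x−x_i)² + (y−y_i)² + z² = d_i² (stations at z=0).
Subtracting the A sphere from B and C: z² cancels, leaving linear equations in x and y:
140.4 x − 29.6 y = 771.11
-54.2 x + 99.4 y = -3051.55
Solving: x ≈ -1.107, y ≈ -31.303 km (keep extra digits for the depth step; rounded: -1.1, -31.3).
Then from the A sphere: z² = 35.73² − (x + 11.3)² − (y + 29.5)² with x = -1.107, y = -31.303, so z ≈ 34.198 ≈ 34.2 km.

34.2 km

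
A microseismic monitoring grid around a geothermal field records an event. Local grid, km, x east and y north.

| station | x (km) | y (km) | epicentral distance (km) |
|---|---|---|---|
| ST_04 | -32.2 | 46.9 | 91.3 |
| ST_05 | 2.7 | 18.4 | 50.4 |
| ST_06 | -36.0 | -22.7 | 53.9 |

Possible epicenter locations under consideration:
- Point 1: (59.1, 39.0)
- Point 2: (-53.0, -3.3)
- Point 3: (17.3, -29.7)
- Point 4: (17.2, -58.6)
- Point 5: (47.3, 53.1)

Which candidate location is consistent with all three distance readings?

For each candidate, compare |candidate − station| to the reported distance:
Point 1: residuals ST_04 0.3, ST_05 9.6, ST_06 59.5 → max 59.5 km
Point 2: residuals ST_04 37.0, ST_05 9.4, ST_06 28.1 → max 37.0 km
Point 3: residuals ST_04 0.1, ST_05 0.1, ST_06 0.1 → max 0.1 km
Point 4: residuals ST_04 25.2, ST_05 28.0, ST_06 10.3 → max 28.0 km
Point 5: residuals ST_04 11.6, ST_05 6.1, ST_06 58.7 → max 58.7 km
Only Point 3 has all residuals ≈ 0.

Point 3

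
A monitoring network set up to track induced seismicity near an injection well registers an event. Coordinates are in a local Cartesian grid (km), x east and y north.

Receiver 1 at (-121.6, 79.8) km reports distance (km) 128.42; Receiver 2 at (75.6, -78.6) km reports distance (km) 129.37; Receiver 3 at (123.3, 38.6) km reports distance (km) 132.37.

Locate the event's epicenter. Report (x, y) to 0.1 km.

Circle about each station: (x + 121.6)² + (y − 79.8)² = 128.42²; (x − 75.6)² + (y + 78.6)² = 129.37²; (x − 123.3)² + (y − 38.6)² = 132.37².
Subtracting the Receiver 1 equation from the Receiver 2 and Receiver 3 equations removes the quadratic terms:
394.4 x − 316.8 y = -9506.18
489.8 x − 82.4 y = -5491.87
Solving the 2×2 system: x ≈ -7.8, y ≈ 20.3 km.

-7.8 km east, 20.3 km north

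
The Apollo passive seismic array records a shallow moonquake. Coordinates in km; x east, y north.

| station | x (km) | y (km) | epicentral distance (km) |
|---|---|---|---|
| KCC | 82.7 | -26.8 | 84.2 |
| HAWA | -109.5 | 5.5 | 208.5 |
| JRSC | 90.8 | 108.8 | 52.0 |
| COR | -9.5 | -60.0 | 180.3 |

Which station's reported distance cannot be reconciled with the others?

Solve using three stations at a time. Using KCC, HAWA, JRSC (subtract circle equations pairwise → linear system) gives (x, y) ≈ (92.6, 56.8).
Distances from that point to each station vs reported:
  KCC: calculated 84.2 vs reported 84.2 → residual 0.0 km
  HAWA: calculated 208.5 vs reported 208.5 → residual 0.0 km
  JRSC: calculated 52.0 vs reported 52.0 → residual 0.0 km
  COR: calculated 155.1 vs reported 180.3 → residual 25.2 km
KCC, HAWA, JRSC are mutually consistent (residuals ≈ 0); COR is off by 25.2 km.

COR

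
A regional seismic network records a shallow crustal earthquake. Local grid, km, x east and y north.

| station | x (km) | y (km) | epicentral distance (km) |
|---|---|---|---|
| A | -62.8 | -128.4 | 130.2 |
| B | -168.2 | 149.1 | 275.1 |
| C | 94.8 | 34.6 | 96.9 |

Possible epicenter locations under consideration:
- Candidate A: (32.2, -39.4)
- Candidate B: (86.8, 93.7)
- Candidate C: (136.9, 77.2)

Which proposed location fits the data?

For each candidate, compare |candidate − station| to the reported distance:
Candidate A: residuals A 0.0, B 0.0, C 0.0 → max 0.0 km
Candidate B: residuals A 137.6, B 14.2, C 37.3 → max 137.6 km
Candidate C: residuals A 156.4, B 38.4, C 37.0 → max 156.4 km
Only Candidate A has all residuals ≈ 0.

Candidate A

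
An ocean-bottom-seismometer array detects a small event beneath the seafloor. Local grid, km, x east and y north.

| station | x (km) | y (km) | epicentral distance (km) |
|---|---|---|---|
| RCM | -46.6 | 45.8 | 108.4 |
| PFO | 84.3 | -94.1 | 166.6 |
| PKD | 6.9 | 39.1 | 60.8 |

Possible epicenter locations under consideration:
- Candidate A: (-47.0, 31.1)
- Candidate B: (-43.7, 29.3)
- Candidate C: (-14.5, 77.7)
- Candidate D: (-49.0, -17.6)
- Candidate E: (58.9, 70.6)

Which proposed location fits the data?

For each candidate, compare |candidate − station| to the reported distance:
Candidate A: residuals RCM 93.7, PFO 14.8, PKD 6.3 → max 93.7 km
Candidate B: residuals RCM 91.6, PFO 11.2, PKD 9.3 → max 91.6 km
Candidate C: residuals RCM 63.1, PFO 31.6, PKD 16.7 → max 63.1 km
Candidate D: residuals RCM 45.0, PFO 12.9, PKD 18.8 → max 45.0 km
Candidate E: residuals RCM 0.0, PFO 0.0, PKD 0.0 → max 0.0 km
Only Candidate E has all residuals ≈ 0.

Candidate E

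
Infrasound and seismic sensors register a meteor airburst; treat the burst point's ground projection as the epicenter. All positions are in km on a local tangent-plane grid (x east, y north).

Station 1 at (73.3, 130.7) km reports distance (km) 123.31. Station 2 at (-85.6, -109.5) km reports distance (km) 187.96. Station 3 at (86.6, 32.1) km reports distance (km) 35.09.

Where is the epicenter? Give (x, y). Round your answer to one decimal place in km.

(61.1, 8.0)

Circle about each station: (x − 73.3)² + (y − 130.7)² = 123.31²; (x + 85.6)² + (y + 109.5)² = 187.96²; (x − 86.6)² + (y − 32.1)² = 35.09².
Subtracting the Station 1 equation from the Station 2 and Station 3 equations removes the quadratic terms:
-317.8 x − 480.4 y = -23261.38
26.6 x − 197.2 y = 48.64
Solving the 2×2 system: x ≈ 61.1, y ≈ 8.0 km.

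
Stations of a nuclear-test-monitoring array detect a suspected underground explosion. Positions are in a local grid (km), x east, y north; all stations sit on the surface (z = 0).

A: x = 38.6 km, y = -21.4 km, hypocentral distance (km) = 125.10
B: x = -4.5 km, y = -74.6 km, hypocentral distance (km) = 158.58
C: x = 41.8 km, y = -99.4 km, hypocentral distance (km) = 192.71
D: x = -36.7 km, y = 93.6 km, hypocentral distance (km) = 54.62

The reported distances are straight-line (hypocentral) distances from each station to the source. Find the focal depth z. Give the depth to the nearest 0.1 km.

z ≈ 49.7 km

Each station gives a sphere (x−x_i)² + (y−y_i)² + z² = d_i² (stations at z=0).
Subtracting the A sphere from B and C: z² cancels, leaving linear equations in x and y:
-86.2 x − 106.4 y = -5860.12
6.4 x − 156.0 y = -11807.45
Solving: x ≈ -24.217, y ≈ 74.695 km (keep extra digits for the depth step; rounded: -24.2, 74.7).
Then from the A sphere: z² = 125.10² − (x − 38.6)² − (y + 21.4)² with x = -24.217, y = 74.695, so z ≈ 49.697 ≈ 49.7 km.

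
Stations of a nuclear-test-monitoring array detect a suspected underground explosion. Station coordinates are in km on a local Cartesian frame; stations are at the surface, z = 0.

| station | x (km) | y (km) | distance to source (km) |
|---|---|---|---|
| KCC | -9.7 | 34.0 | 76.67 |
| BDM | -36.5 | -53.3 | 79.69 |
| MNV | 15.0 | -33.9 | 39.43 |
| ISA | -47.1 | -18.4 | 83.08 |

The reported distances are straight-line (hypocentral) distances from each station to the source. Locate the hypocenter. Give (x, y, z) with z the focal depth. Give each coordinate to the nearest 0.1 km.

x ≈ 27.9 km, y ≈ -22.6 km, depth ≈ 35.5 km

Each station gives a sphere (x−x_i)² + (y−y_i)² + z² = d_i² (stations at z=0).
Subtracting the KCC sphere from BDM and MNV: z² cancels, leaving linear equations in x and y:
-53.6 x − 174.6 y = 2450.84
49.4 x − 135.8 y = 4447.68
Solving: x ≈ 27.901, y ≈ -22.602 km (keep extra digits for the depth step; rounded: 27.9, -22.6).
Then from the KCC sphere: z² = 76.67² − (x + 9.7)² − (y − 34.0)² with x = 27.901, y = -22.602, so z ≈ 35.506 ≈ 35.5 km.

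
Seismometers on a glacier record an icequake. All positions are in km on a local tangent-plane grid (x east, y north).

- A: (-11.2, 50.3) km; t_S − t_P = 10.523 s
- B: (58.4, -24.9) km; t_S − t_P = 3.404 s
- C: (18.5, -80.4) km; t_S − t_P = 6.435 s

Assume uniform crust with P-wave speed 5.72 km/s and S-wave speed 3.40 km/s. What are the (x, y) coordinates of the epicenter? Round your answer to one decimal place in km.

30.0 km east, -27.7 km north

Distance from S−P lag: d = Δt · v_P v_S / (v_P − v_S) = Δt · (5.72·3.40)/(5.72−3.40) ≈ 8.3828·Δt.
So d_A = 88.21, d_B = 28.53, d_C = 53.94 km.
Circle about each station: (x + 11.2)² + (y − 50.3)² = 88.21²; (x − 58.4)² + (y + 24.9)² = 28.53²; (x − 18.5)² + (y + 80.4)² = 53.94².
Subtracting the A equation from the B and C equations removes the quadratic terms:
139.2 x − 150.4 y = 8342.08
59.4 x − 261.4 y = 9022.36
Solving the 2×2 system: x ≈ 30.0, y ≈ -27.7 km.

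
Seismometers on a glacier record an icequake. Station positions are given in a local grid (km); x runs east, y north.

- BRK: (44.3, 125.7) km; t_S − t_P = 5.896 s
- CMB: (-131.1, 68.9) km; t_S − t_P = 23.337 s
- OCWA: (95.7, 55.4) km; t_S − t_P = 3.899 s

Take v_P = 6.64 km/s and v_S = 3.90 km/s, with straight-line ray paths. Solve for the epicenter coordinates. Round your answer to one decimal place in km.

Distance from S−P lag: d = Δt · v_P v_S / (v_P − v_S) = Δt · (6.64·3.90)/(6.64−3.90) ≈ 9.4511·Δt.
So d_BRK = 55.72, d_CMB = 220.56, d_OCWA = 36.85 km.
Circle about each station: (x − 44.3)² + (y − 125.7)² = 55.72²; (x + 131.1)² + (y − 68.9)² = 220.56²; (x − 95.7)² + (y − 55.4)² = 36.85².
Subtracting pairs of circle equations eliminates x²+y² and gives linear equations (the radical axes):
-350.8 x − 113.6 y = -41370.56
102.8 x − 140.6 y = -3788.53
Solving the 2×2 system: x ≈ 88.3, y ≈ 91.5 km.

(88.3, 91.5)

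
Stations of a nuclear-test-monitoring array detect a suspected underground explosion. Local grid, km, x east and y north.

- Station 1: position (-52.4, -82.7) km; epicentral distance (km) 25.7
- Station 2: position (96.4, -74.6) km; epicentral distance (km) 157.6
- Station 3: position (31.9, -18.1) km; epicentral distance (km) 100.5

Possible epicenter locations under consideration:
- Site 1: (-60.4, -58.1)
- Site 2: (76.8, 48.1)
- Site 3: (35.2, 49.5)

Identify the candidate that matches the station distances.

For each candidate, compare |candidate − station| to the reported distance:
Site 1: residuals Station 1 0.2, Station 2 0.1, Station 3 0.1 → max 0.2 km
Site 2: residuals Station 1 158.2, Station 2 33.3, Station 3 20.5 → max 158.2 km
Site 3: residuals Station 1 132.9, Station 2 19.2, Station 3 32.8 → max 132.9 km
Only Site 1 has all residuals ≈ 0.

Site 1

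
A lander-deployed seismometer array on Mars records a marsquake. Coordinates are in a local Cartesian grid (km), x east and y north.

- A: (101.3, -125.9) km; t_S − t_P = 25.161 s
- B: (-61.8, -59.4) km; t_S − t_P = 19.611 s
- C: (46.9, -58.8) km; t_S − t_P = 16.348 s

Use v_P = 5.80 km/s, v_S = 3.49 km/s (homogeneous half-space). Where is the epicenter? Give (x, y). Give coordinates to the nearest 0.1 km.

x ≈ 33.2 km, y ≈ 83.8 km

Distance from S−P lag: d = Δt · v_P v_S / (v_P − v_S) = Δt · (5.80·3.49)/(5.80−3.49) ≈ 8.7628·Δt.
So d_A = 220.48, d_B = 171.85, d_C = 143.25 km.
Circle about each station: (x − 101.3)² + (y + 125.9)² = 220.48²; (x + 61.8)² + (y + 59.4)² = 171.85²; (x − 46.9)² + (y + 58.8)² = 143.25².
Subtracting pairs of circle equations eliminates x²+y² and gives linear equations (the radical axes):
-326.2 x + 133.0 y = 314.11
-108.8 x + 134.2 y = 7635.42
Solving the 2×2 system: x ≈ 33.2, y ≈ 83.8 km.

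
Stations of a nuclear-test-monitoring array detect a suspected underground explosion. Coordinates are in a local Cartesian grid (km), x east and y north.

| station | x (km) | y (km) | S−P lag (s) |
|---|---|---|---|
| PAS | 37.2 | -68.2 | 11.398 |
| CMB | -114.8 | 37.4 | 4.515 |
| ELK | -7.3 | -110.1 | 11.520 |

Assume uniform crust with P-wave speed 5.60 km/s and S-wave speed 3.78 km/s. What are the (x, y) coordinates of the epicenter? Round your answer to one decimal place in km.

Distance from S−P lag: d = Δt · v_P v_S / (v_P − v_S) = Δt · (5.60·3.78)/(5.60−3.78) ≈ 11.6308·Δt.
So d_PAS = 132.57, d_CMB = 52.51, d_ELK = 133.99 km.
Circle about each station: (x − 37.2)² + (y + 68.2)² = 132.57²; (x + 114.8)² + (y − 37.4)² = 52.51²; (x + 7.3)² + (y + 110.1)² = 133.99².
Subtracting the PAS equation from the CMB and ELK equations removes the quadratic terms:
-304.0 x + 211.2 y = 23360.22
-89.0 x − 83.8 y = 5761.70
Solving the 2×2 system: x ≈ -71.7, y ≈ 7.4 km.

(-71.7, 7.4)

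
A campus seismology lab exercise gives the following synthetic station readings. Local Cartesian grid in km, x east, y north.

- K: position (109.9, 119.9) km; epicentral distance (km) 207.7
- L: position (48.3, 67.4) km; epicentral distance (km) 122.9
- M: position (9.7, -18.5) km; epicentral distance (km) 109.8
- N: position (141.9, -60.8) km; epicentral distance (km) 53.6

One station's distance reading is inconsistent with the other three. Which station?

Solve using three stations at a time. Using K, M, N (subtract circle equations pairwise → linear system) gives (x, y) ≈ (95.3, -87.3).
Distances from that point to each station vs reported:
  K: calculated 207.7 vs reported 207.7 → residual 0.0 km
  L: calculated 161.7 vs reported 122.9 → residual 38.8 km
  M: calculated 109.8 vs reported 109.8 → residual 0.0 km
  N: calculated 53.6 vs reported 53.6 → residual 0.0 km
K, M, N are mutually consistent (residuals ≈ 0); L is off by 38.8 km.

L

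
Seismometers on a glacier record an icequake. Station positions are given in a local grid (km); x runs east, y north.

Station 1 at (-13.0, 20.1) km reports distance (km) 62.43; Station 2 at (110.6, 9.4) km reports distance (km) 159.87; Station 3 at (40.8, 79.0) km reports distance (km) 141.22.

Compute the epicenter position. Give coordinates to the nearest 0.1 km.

Circle about each station: (x + 13.0)² + (y − 20.1)² = 62.43²; (x − 110.6)² + (y − 9.4)² = 159.87²; (x − 40.8)² + (y − 79.0)² = 141.22².
Subtracting the Station 1 equation from the Station 2 and Station 3 equations removes the quadratic terms:
247.2 x − 21.4 y = -9913.20
107.6 x + 117.8 y = -8712.95
Solving the 2×2 system: x ≈ -43.1, y ≈ -34.6 km.

(-43.1, -34.6)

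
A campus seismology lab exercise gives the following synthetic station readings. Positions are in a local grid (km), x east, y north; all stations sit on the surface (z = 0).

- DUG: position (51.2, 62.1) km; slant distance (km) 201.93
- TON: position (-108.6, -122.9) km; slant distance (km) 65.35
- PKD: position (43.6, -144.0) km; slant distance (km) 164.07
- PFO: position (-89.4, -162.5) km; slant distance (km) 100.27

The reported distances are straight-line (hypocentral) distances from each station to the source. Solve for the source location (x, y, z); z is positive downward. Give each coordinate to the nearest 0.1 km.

x ≈ -98.0 km, y ≈ -69.2 km, depth ≈ 35.7 km

Each station gives a sphere (x−x_i)² + (y−y_i)² + z² = d_i² (stations at z=0).
Subtracting the DUG sphere from TON and PKD: z² cancels, leaving linear equations in x and y:
-319.6 x − 370.0 y = 56925.62
-15.2 x − 412.2 y = 30015.87
Solving: x ≈ -97.997, y ≈ -69.205 km (keep extra digits for the depth step; rounded: -98.0, -69.2).
Then from the DUG sphere: z² = 201.93² − (x − 51.2)² − (y − 62.1)² with x = -97.997, y = -69.205, so z ≈ 35.707 ≈ 35.7 km.
Check against PFO (with the unrounded solution): distance 100.26 ≈ 100.27 km. ✓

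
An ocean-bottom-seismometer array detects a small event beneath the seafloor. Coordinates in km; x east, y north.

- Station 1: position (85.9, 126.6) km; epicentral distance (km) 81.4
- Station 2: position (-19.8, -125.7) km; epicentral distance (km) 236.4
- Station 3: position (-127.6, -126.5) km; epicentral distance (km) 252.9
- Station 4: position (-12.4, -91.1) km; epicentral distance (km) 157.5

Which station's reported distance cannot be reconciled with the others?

Solve using three stations at a time. Using Station 1, Station 3, Station 4 (subtract circle equations pairwise → linear system) gives (x, y) ≈ (50.1, 53.5).
Distances from that point to each station vs reported:
  Station 1: calculated 81.4 vs reported 81.4 → residual 0.0 km
  Station 2: calculated 192.3 vs reported 236.4 → residual 44.1 km
  Station 3: calculated 252.9 vs reported 252.9 → residual 0.0 km
  Station 4: calculated 157.5 vs reported 157.5 → residual 0.0 km
Station 1, Station 3, Station 4 are mutually consistent (residuals ≈ 0); Station 2 is off by 44.1 km.

Station 2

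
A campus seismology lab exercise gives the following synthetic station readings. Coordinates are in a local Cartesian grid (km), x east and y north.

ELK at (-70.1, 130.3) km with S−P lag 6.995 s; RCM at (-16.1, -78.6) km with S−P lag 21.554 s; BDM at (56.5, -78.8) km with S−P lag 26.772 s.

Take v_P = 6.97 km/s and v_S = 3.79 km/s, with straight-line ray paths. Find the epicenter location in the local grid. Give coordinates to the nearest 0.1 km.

Distance from S−P lag: d = Δt · v_P v_S / (v_P − v_S) = Δt · (6.97·3.79)/(6.97−3.79) ≈ 8.3070·Δt.
So d_ELK = 58.11, d_RCM = 179.05, d_BDM = 222.40 km.
Circle about each station: (x + 70.1)² + (y − 130.3)² = 58.11²; (x + 16.1)² + (y + 78.6)² = 179.05²; (x − 56.5)² + (y + 78.8)² = 222.40².
Subtracting pairs of circle equations eliminates x²+y² and gives linear equations (the radical axes):
108.0 x − 417.8 y = -44137.06
253.2 x − 418.2 y = -58575.40
Solving the 2×2 system: x ≈ -99.2, y ≈ 80.0 km.

x ≈ -99.2 km, y ≈ 80.0 km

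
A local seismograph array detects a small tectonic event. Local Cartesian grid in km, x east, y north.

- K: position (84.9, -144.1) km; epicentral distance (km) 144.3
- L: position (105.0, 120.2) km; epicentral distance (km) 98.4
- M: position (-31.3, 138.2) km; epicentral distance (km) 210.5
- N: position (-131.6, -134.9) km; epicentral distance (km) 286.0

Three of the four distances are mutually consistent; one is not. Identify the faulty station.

L

Solve using three stations at a time. Using K, M, N (subtract circle equations pairwise → linear system) gives (x, y) ≈ (123.2, -4.9).
Distances from that point to each station vs reported:
  K: calculated 144.4 vs reported 144.3 → residual 0.1 km
  L: calculated 126.4 vs reported 98.4 → residual 28.0 km
  M: calculated 210.6 vs reported 210.5 → residual 0.1 km
  N: calculated 286.0 vs reported 286.0 → residual 0.0 km
K, M, N are mutually consistent (residuals ≈ 0); L is off by 28.0 km.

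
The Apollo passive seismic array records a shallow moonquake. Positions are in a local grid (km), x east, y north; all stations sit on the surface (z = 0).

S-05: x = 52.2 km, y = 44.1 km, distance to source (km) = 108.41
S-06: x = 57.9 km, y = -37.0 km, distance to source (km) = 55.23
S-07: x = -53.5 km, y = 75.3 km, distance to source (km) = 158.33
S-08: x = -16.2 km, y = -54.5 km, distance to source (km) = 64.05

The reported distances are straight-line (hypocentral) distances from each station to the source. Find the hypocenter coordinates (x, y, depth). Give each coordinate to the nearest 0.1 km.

Each station gives a sphere (x−x_i)² + (y−y_i)² + z² = d_i² (stations at z=0).
Subtracting the S-05 sphere from S-06 and S-07: z² cancels, leaving linear equations in x and y:
11.4 x − 162.2 y = 8754.14
-211.4 x + 62.4 y = -9452.97
Solving: x ≈ 29.395, y ≈ -51.905 km (keep extra digits for the depth step; rounded: 29.4, -51.9).
Then from the S-05 sphere: z² = 108.41² − (x − 52.2)² − (y − 44.1)² with x = 29.395, y = -51.905, so z ≈ 44.897 ≈ 44.9 km.

(29.4, -51.9, 44.9)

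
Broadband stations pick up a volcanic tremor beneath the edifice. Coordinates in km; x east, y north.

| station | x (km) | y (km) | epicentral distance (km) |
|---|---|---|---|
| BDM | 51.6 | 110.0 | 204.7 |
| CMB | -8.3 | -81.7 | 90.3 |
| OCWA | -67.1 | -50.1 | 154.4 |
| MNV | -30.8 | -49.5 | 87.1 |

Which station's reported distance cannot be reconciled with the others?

MNV

Solve using three stations at a time. Using BDM, CMB, OCWA (subtract circle equations pairwise → linear system) gives (x, y) ≈ (81.4, -92.5).
Distances from that point to each station vs reported:
  BDM: calculated 204.7 vs reported 204.7 → residual 0.0 km
  CMB: calculated 90.3 vs reported 90.3 → residual 0.0 km
  OCWA: calculated 154.4 vs reported 154.4 → residual 0.0 km
  MNV: calculated 120.1 vs reported 87.1 → residual 33.0 km
BDM, CMB, OCWA are mutually consistent (residuals ≈ 0); MNV is off by 33.0 km.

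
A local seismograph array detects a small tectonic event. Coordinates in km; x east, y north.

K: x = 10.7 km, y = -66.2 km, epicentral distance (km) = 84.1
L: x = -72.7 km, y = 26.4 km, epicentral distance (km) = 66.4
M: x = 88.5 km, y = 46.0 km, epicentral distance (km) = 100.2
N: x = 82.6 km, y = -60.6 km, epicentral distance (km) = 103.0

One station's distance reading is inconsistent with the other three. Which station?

N

Solve using three stations at a time. Using K, L, M (subtract circle equations pairwise → linear system) gives (x, y) ≈ (-7.1, 16.0).
Distances from that point to each station vs reported:
  K: calculated 84.1 vs reported 84.1 → residual 0.0 km
  L: calculated 66.4 vs reported 66.4 → residual 0.0 km
  M: calculated 100.2 vs reported 100.2 → residual 0.0 km
  N: calculated 118.0 vs reported 103.0 → residual 15.0 km
K, L, M are mutually consistent (residuals ≈ 0); N is off by 15.0 km.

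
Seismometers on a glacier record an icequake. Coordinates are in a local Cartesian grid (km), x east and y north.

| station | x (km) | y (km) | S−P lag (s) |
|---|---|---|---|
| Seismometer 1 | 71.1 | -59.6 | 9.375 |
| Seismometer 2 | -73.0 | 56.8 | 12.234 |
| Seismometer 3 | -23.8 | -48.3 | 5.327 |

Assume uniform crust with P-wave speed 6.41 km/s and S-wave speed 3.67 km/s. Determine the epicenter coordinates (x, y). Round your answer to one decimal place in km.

x ≈ 5.4 km, y ≈ -13.1 km

Distance from S−P lag: d = Δt · v_P v_S / (v_P − v_S) = Δt · (6.41·3.67)/(6.41−3.67) ≈ 8.5857·Δt.
So d_Seismometer 1 = 80.49, d_Seismometer 2 = 105.04, d_Seismometer 3 = 45.74 km.
Circle about each station: (x − 71.1)² + (y + 59.6)² = 80.49²; (x + 73.0)² + (y − 56.8)² = 105.04²; (x + 23.8)² + (y + 48.3)² = 45.74².
Subtracting pairs of circle equations eliminates x²+y² and gives linear equations (the radical axes):
-288.2 x + 232.8 y = -4606.89
-189.8 x + 22.6 y = -1321.55
Solving the 2×2 system: x ≈ 5.4, y ≈ -13.1 km.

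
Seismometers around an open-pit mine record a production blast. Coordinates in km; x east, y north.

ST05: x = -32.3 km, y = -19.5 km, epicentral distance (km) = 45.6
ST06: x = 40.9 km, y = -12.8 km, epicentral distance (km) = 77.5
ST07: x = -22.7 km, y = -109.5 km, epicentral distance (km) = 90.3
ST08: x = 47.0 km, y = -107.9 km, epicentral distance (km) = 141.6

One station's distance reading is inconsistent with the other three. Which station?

Solve using three stations at a time. Using ST05, ST07, ST08 (subtract circle equations pairwise → linear system) gives (x, y) ≈ (-74.9, -35.8).
Distances from that point to each station vs reported:
  ST05: calculated 45.6 vs reported 45.6 → residual 0.0 km
  ST06: calculated 118.0 vs reported 77.5 → residual 40.5 km
  ST07: calculated 90.3 vs reported 90.3 → residual 0.0 km
  ST08: calculated 141.6 vs reported 141.6 → residual 0.0 km
ST05, ST07, ST08 are mutually consistent (residuals ≈ 0); ST06 is off by 40.5 km.

ST06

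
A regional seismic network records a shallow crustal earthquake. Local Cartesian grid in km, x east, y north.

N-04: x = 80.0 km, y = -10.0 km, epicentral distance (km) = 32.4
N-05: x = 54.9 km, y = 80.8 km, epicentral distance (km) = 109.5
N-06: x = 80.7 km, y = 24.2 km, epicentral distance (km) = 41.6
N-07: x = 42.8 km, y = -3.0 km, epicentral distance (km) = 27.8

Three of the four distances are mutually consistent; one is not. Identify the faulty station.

N-06

Solve using three stations at a time. Using N-04, N-05, N-07 (subtract circle equations pairwise → linear system) gives (x, y) ≈ (53.5, -28.7).
Distances from that point to each station vs reported:
  N-04: calculated 32.4 vs reported 32.4 → residual 0.0 km
  N-05: calculated 109.5 vs reported 109.5 → residual 0.0 km
  N-06: calculated 59.5 vs reported 41.6 → residual 17.9 km
  N-07: calculated 27.8 vs reported 27.8 → residual 0.0 km
N-04, N-05, N-07 are mutually consistent (residuals ≈ 0); N-06 is off by 17.9 km.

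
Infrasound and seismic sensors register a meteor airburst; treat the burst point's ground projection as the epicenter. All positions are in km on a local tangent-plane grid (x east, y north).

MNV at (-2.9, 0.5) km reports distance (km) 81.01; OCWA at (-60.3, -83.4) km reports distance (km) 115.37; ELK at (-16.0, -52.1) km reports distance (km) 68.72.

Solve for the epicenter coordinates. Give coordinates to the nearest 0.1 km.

Circle about each station: (x + 2.9)² + (y − 0.5)² = 81.01²; (x + 60.3)² + (y + 83.4)² = 115.37²; (x + 16.0)² + (y + 52.1)² = 68.72².
Subtracting the MNV equation from the OCWA and ELK equations removes the quadratic terms:
-114.8 x − 167.8 y = 3835.37
-26.2 x − 105.2 y = 4801.93
Solving the 2×2 system: x ≈ 52.4, y ≈ -58.7 km.

52.4 km east, -58.7 km north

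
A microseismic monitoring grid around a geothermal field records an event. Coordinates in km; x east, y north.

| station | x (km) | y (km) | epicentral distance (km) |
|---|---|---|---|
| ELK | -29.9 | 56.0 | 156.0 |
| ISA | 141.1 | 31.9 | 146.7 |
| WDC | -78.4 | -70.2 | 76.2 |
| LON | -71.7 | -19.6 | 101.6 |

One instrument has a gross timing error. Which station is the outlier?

Solve using three stations at a time. Using ELK, WDC, LON (subtract circle equations pairwise → linear system) gives (x, y) ≈ (-7.4, -98.5).
Distances from that point to each station vs reported:
  ELK: calculated 156.1 vs reported 156.0 → residual 0.1 km
  ISA: calculated 197.6 vs reported 146.7 → residual 50.9 km
  WDC: calculated 76.4 vs reported 76.2 → residual 0.2 km
  LON: calculated 101.8 vs reported 101.6 → residual 0.2 km
ELK, WDC, LON are mutually consistent (residuals ≈ 0); ISA is off by 50.9 km.

ISA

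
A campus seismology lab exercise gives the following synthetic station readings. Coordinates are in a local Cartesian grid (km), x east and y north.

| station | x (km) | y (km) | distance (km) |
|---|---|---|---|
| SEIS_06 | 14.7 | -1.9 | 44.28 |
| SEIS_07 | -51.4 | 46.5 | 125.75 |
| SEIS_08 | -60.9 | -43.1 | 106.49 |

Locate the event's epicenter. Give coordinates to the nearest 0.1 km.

45.2 km east, -34.0 km north

Circle about each station: (x − 14.7)² + (y + 1.9)² = 44.28²; (x + 51.4)² + (y − 46.5)² = 125.75²; (x + 60.9)² + (y + 43.1)² = 106.49².
Subtracting the SEIS_06 equation from the SEIS_07 and SEIS_08 equations removes the quadratic terms:
-132.2 x + 96.8 y = -9267.83
-151.2 x − 82.4 y = -4032.68
Solving the 2×2 system: x ≈ 45.2, y ≈ -34.0 km.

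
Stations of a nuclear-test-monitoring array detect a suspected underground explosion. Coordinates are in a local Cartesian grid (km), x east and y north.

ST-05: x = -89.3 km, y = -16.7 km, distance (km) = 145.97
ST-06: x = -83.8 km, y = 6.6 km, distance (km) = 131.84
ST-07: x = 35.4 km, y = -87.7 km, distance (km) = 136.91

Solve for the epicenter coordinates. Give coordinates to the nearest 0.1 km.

Circle about each station: (x + 89.3)² + (y + 16.7)² = 145.97²; (x + 83.8)² + (y − 6.6)² = 131.84²; (x − 35.4)² + (y + 87.7)² = 136.91².
Subtracting the ST-05 equation from the ST-06 and ST-07 equations removes the quadratic terms:
11.0 x + 46.6 y = 2738.08
249.4 x − 142.0 y = 3253.96
Solving the 2×2 system: x ≈ 41.0, y ≈ 49.1 km.

41.0 km east, 49.1 km north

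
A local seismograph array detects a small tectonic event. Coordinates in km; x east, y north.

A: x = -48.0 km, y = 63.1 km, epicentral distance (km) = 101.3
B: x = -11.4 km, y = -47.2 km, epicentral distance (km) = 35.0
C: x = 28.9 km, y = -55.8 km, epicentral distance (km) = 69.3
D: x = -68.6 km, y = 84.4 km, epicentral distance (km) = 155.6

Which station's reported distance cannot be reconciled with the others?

Solve using three stations at a time. Using B, C, D (subtract circle equations pairwise → linear system) gives (x, y) ≈ (-39.2, -68.4).
Distances from that point to each station vs reported:
  A: calculated 131.8 vs reported 101.3 → residual 30.5 km
  B: calculated 35.0 vs reported 35.0 → residual 0.0 km
  C: calculated 69.3 vs reported 69.3 → residual 0.0 km
  D: calculated 155.6 vs reported 155.6 → residual 0.0 km
B, C, D are mutually consistent (residuals ≈ 0); A is off by 30.5 km.

A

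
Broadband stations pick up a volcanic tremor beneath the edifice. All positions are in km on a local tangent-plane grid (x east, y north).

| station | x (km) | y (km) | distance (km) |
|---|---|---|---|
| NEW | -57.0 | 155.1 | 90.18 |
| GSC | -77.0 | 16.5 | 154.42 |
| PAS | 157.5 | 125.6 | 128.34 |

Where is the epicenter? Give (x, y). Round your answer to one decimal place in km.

Circle about each station: (x + 57.0)² + (y − 155.1)² = 90.18²; (x + 77.0)² + (y − 16.5)² = 154.42²; (x − 157.5)² + (y − 125.6)² = 128.34².
Subtracting pairs of circle equations eliminates x²+y² and gives linear equations (the radical axes):
-40.0 x − 277.2 y = -36816.86
429.0 x − 59.0 y = 4937.88
Solving the 2×2 system: x ≈ 29.2, y ≈ 128.6 km.

(29.2, 128.6)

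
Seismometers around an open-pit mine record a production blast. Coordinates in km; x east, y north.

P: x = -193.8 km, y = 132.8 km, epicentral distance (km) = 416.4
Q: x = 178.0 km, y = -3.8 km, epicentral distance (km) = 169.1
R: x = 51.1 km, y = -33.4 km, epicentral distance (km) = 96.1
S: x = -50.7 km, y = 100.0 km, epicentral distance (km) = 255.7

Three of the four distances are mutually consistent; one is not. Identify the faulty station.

P

Solve using three stations at a time. Using Q, R, S (subtract circle equations pairwise → linear system) gives (x, y) ≈ (63.9, -128.5).
Distances from that point to each station vs reported:
  P: calculated 367.0 vs reported 416.4 → residual 49.4 km
  Q: calculated 169.0 vs reported 169.1 → residual 0.1 km
  R: calculated 96.0 vs reported 96.1 → residual 0.1 km
  S: calculated 255.7 vs reported 255.7 → residual 0.0 km
Q, R, S are mutually consistent (residuals ≈ 0); P is off by 49.4 km.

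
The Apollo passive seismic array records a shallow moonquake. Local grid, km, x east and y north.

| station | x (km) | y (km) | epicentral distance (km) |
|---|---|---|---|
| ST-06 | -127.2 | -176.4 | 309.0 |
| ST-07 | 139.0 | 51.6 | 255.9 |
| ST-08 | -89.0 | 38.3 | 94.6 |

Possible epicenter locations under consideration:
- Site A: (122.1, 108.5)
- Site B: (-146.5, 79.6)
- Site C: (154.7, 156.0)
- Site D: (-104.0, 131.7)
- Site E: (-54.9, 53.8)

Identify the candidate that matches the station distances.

Site D

For each candidate, compare |candidate − station| to the reported distance:
Site A: residuals ST-06 69.6, ST-07 196.5, ST-08 127.9 → max 196.5 km
Site B: residuals ST-06 52.3, ST-07 31.0, ST-08 23.8 → max 52.3 km
Site C: residuals ST-06 126.8, ST-07 150.3, ST-08 176.0 → max 176.0 km
Site D: residuals ST-06 0.0, ST-07 0.0, ST-08 0.0 → max 0.0 km
Site E: residuals ST-06 67.7, ST-07 62.0, ST-08 57.1 → max 67.7 km
Only Site D has all residuals ≈ 0.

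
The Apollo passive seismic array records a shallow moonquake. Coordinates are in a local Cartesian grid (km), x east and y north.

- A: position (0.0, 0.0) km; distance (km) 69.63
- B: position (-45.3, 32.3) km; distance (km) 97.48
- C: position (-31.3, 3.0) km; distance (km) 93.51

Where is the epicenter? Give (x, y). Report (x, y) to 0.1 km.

Circle about each station: x² + y² = 69.63²; (x + 45.3)² + (y − 32.3)² = 97.48²; (x + 31.3)² + (y − 3.0)² = 93.51².
Subtracting the A equation from the B and C equations removes the quadratic terms:
-90.6 x + 64.6 y = -1558.63
-62.6 x + 6.0 y = -2907.09
Solving the 2×2 system: x ≈ 51.0, y ≈ 47.4 km.
Check against A (with the unrounded x, y): √(x²+y²) = 69.59 ≈ 69.63 km. ✓

x ≈ 51.0 km, y ≈ 47.4 km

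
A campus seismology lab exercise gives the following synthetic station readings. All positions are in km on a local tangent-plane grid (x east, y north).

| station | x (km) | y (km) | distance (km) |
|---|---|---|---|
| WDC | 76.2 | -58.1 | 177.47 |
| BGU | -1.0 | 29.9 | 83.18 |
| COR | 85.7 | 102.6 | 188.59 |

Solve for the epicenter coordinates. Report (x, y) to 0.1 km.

(-83.5, 19.3)

Circle about each station: (x − 76.2)² + (y + 58.1)² = 177.47²; (x + 1.0)² + (y − 29.9)² = 83.18²; (x − 85.7)² + (y − 102.6)² = 188.59².
Subtracting the WDC equation from the BGU and COR equations removes the quadratic terms:
-154.4 x + 176.0 y = 16289.65
19.0 x + 321.4 y = 4618.61
Solving the 2×2 system: x ≈ -83.5, y ≈ 19.3 km.
Check against WDC (with the unrounded x, y): √((x − 76.2)²+(y + 58.1)²) = 177.47 ≈ 177.47 km. ✓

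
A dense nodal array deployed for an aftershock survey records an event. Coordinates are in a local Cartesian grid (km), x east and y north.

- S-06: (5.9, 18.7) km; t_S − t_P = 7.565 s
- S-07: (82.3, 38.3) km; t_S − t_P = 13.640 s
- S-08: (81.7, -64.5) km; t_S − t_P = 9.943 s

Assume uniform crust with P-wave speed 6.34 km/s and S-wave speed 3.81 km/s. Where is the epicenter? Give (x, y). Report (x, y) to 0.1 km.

Distance from S−P lag: d = Δt · v_P v_S / (v_P − v_S) = Δt · (6.34·3.81)/(6.34−3.81) ≈ 9.5476·Δt.
So d_S-06 = 72.23, d_S-07 = 130.23, d_S-08 = 94.93 km.
Circle about each station: (x − 5.9)² + (y − 18.7)² = 72.23²; (x − 82.3)² + (y − 38.3)² = 130.23²; (x − 81.7)² + (y + 64.5)² = 94.93².
Subtracting pairs of circle equations eliminates x²+y² and gives linear equations (the radical axes):
152.8 x + 39.2 y = -3887.00
151.6 x − 166.4 y = 6656.11
Solving the 2×2 system: x ≈ -12.3, y ≈ -51.2 km.

x ≈ -12.3 km, y ≈ -51.2 km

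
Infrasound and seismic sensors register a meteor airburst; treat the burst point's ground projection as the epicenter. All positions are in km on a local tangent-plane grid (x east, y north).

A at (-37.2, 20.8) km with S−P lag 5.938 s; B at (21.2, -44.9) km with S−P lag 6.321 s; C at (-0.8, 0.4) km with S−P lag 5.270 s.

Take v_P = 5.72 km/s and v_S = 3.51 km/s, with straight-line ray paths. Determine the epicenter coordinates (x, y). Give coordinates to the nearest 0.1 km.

Distance from S−P lag: d = Δt · v_P v_S / (v_P − v_S) = Δt · (5.72·3.51)/(5.72−3.51) ≈ 9.0847·Δt.
So d_A = 53.94, d_B = 57.42, d_C = 47.88 km.
Circle about each station: (x + 37.2)² + (y − 20.8)² = 53.94²; (x − 21.2)² + (y + 44.9)² = 57.42²; (x + 0.8)² + (y − 0.4)² = 47.88².
Subtracting the A equation from the B and C equations removes the quadratic terms:
116.8 x − 131.4 y = 261.44
72.8 x − 40.8 y = -1198.65
Solving the 2×2 system: x ≈ -35.0, y ≈ -33.1 km.

(-35.0, -33.1)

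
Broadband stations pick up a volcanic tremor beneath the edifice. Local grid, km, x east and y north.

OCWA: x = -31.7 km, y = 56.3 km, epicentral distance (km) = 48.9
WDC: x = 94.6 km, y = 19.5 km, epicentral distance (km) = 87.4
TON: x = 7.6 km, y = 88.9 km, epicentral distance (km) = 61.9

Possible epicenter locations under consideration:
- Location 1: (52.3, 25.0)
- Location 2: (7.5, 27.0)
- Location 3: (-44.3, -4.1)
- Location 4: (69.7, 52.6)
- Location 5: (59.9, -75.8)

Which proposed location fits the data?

For each candidate, compare |candidate − station| to the reported distance:
Location 1: residuals OCWA 40.7, WDC 44.7, TON 16.1 → max 44.7 km
Location 2: residuals OCWA 0.0, WDC 0.0, TON 0.0 → max 0.0 km
Location 3: residuals OCWA 12.8, WDC 53.5, TON 44.6 → max 53.5 km
Location 4: residuals OCWA 52.6, WDC 46.0, TON 10.0 → max 52.6 km
Location 5: residuals OCWA 111.9, WDC 14.0, TON 110.9 → max 111.9 km
Only Location 2 has all residuals ≈ 0.

Location 2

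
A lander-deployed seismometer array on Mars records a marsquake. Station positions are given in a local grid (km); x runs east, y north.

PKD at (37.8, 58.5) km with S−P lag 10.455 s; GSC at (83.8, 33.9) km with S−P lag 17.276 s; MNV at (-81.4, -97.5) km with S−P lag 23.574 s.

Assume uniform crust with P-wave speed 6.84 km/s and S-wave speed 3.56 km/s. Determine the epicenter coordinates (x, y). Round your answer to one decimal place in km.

Distance from S−P lag: d = Δt · v_P v_S / (v_P − v_S) = Δt · (6.84·3.56)/(6.84−3.56) ≈ 7.4239·Δt.
So d_PKD = 77.62, d_GSC = 128.26, d_MNV = 175.01 km.
Circle about each station: (x − 37.8)² + (y − 58.5)² = 77.62²; (x − 83.8)² + (y − 33.9)² = 128.26²; (x + 81.4)² + (y + 97.5)² = 175.01².
Subtracting pairs of circle equations eliminates x²+y² and gives linear equations (the radical axes):
92.0 x − 49.2 y = -7105.20
-238.4 x − 312.0 y = -13322.52
Solving the 2×2 system: x ≈ -38.6, y ≈ 72.2 km.
Check against PKD (with the unrounded x, y): √((x − 37.8)²+(y − 58.5)²) = 77.64 ≈ 77.62 km. ✓

-38.6 km east, 72.2 km north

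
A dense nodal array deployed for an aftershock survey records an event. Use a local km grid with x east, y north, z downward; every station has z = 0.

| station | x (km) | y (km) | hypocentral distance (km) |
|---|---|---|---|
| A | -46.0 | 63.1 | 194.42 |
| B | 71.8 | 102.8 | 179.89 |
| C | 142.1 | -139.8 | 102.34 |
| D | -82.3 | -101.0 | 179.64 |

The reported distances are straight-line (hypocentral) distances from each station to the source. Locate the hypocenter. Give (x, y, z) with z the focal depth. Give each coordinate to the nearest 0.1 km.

x ≈ 87.3 km, y ≈ -69.3 km, depth ≈ 50.0 km

Each station gives a sphere (x−x_i)² + (y−y_i)² + z² = d_i² (stations at z=0).
Subtracting the A sphere from B and C: z² cancels, leaving linear equations in x and y:
235.6 x + 79.4 y = 15064.19
376.2 x − 405.8 y = 60964.50
Solving: x ≈ 87.296, y ≈ -69.304 km (keep extra digits for the depth step; rounded: 87.3, -69.3).
Then from the A sphere: z² = 194.42² − (x + 46.0)² − (y − 63.1)² with x = 87.296, y = -69.304, so z ≈ 50.005 ≈ 50.0 km.
Check against D (with the unrounded solution): distance 179.63 ≈ 179.64 km. ✓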